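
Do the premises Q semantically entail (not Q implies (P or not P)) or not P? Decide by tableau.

Yes

Initial set: {T Q; F ((not Q implies (P or not P)) or not P)}.
F ((not Q implies (P or not P)) or not P): α-rule — add F (not Q implies (P or not P)), F not P.
F (not Q implies (P or not P)): α-rule — add T not Q, F (P or not P).
× closes — contains both Q and not Q.
All 1 branch closes.
Every branch closed, so the premises entail the conclusion.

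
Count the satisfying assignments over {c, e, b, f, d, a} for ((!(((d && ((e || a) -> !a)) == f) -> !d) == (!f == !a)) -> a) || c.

Initial set: {T (((!(((d && ((e || a) -> !a)) == f) -> !d) == (!f == !a)) -> a) || c)}.
T (((!(((d && ((e || a) -> !a)) == f) -> !d) == (!f == !a)) -> a) || c): β-rule — branch into T ((!(((d && ((e || a) -> !a)) == f) -> !d) == (!f == !a)) -> a)  //  T c.
  branch 1 (add T ((!(((d && ((e || a) -> !a)) == f) -> !d) == (!f == !a)) -> a)):
    T ((!(((d && ((e || a) -> !a)) == f) -> !d) == (!f == !a)) -> a): β-rule — branch into F (!(((d && ((e || a) -> !a)) == f) -> !d) == (!f == !a))  //  T a.
      branch 1.1 (add F (!(((d && ((e || a) -> !a)) == f) -> !d) == (!f == !a))):
        F (!(((d && ((e || a) -> !a)) == f) -> !d) == (!f == !a)): β-rule — branch into T !(((d && ((e || a) -> !a)) == f) -> !d), F (!f == !a)  //  F !(((d && ((e || a) -> !a)) == f) -> !d), T (!f == !a).
          branch 1.1.1 (add T !(((d && ((e || a) -> !a)) == f) -> !d), F (!f == !a)):
            T !(((d && ((e || a) -> !a)) == f) -> !d): α-rule — add T ((d && ((e || a) -> !a)) == f), F !d.
            F (!f == !a): β-rule — branch into T !f, F !a  //  F !f, T !a.
              branch 1.1.1.1 (add T !f, F !a):
                T ((d && ((e || a) -> !a)) == f): β-rule — branch into T (d && ((e || a) -> !a)), T f  //  F (d && ((e || a) -> !a)), F f.
                  branch 1.1.1.1.1 (add T (d && ((e || a) -> !a)), T f):
                    × closes — contains both f and !f.
                  branch 1.1.1.1.2 (add F (d && ((e || a) -> !a)), F f):
                    F (d && ((e || a) -> !a)): β-rule — branch into F d  //  F ((e || a) -> !a).
                      branch 1.1.1.1.2.1 (add F d):
                        × closes — contains both d and !d.
                      branch 1.1.1.1.2.2 (add F ((e || a) -> !a)):
                        F ((e || a) -> !a): α-rule — add T (e || a), F !a.
                        T (e || a): β-rule — branch into T e  //  T a.
                          branch 1.1.1.1.2.2.1 (add T e):
                            ○ open, literals {a=T, d=T, e=T, f=F}.
                          branch 1.1.1.1.2.2.2 (add T a):
                            ○ open, literals {a=T, d=T, f=F}.
              branch 1.1.1.2 (add F !f, T !a):
                T ((d && ((e || a) -> !a)) == f): β-rule — branch into T (d && ((e || a) -> !a)), T f  //  F (d && ((e || a) -> !a)), F f.
                  branch 1.1.1.2.1 (add T (d && ((e || a) -> !a)), T f):
                    T (d && ((e || a) -> !a)): α-rule — add T d, T ((e || a) -> !a).
                    T ((e || a) -> !a): β-rule — branch into F (e || a)  //  T !a.
                      branch 1.1.1.2.1.1 (add F (e || a)):
                        F (e || a): α-rule — add F e, F a.
                        ○ open, literals {a=F, d=T, e=F, f=T}.
                      branch 1.1.1.2.1.2 (add T !a):
                        ○ open, literals {a=F, d=T, f=T}.
                  branch 1.1.1.2.2 (add F (d && ((e || a) -> !a)), F f):
                    × closes — contains both f and !f.
          branch 1.1.2 (add F !(((d && ((e || a) -> !a)) == f) -> !d), T (!f == !a)):
            F !(((d && ((e || a) -> !a)) == f) -> !d): β-rule — branch into F ((d && ((e || a) -> !a)) == f)  //  T !d.
              branch 1.1.2.1 (add F ((d && ((e || a) -> !a)) == f)):
                T (!f == !a): β-rule — branch into T !f, T !a  //  F !f, F !a.
                  branch 1.1.2.1.1 (add T !f, T !a):
                    F ((d && ((e || a) -> !a)) == f): β-rule — branch into T (d && ((e || a) -> !a)), F f  //  F (d && ((e || a) -> !a)), T f.
                      branch 1.1.2.1.1.1 (add T (d && ((e || a) -> !a)), F f):
                        T (d && ((e || a) -> !a)): α-rule — add T d, T ((e || a) -> !a).
                        T ((e || a) -> !a): β-rule — branch into F (e || a)  //  T !a.
                          branch 1.1.2.1.1.1.1 (add F (e || a)):
                            F (e || a): α-rule — add F e, F a.
                            ○ open, literals {a=F, d=T, e=F, f=F}.
                          branch 1.1.2.1.1.1.2 (add T !a):
                            ○ open, literals {a=F, d=T, f=F}.
                      branch 1.1.2.1.1.2 (add F (d && ((e || a) -> !a)), T f):
                        × closes — contains both f and !f.
                  branch 1.1.2.1.2 (add F !f, F !a):
                    F ((d && ((e || a) -> !a)) == f): β-rule — branch into T (d && ((e || a) -> !a)), F f  //  F (d && ((e || a) -> !a)), T f.
                      branch 1.1.2.1.2.1 (add T (d && ((e || a) -> !a)), F f):
                        × closes — contains both f and !f.
                      branch 1.1.2.1.2.2 (add F (d && ((e || a) -> !a)), T f):
                        F (d && ((e || a) -> !a)): β-rule — branch into F d  //  F ((e || a) -> !a).
                          branch 1.1.2.1.2.2.1 (add F d):
                            ○ open, literals {a=T, d=F, f=T}.
                          branch 1.1.2.1.2.2.2 (add F ((e || a) -> !a)):
                            F ((e || a) -> !a): α-rule — add T (e || a), F !a.
                            T (e || a): β-rule — branch into T e  //  T a.
                              branch 1.1.2.1.2.2.2.1 (add T e):
                                ○ open, literals {a=T, e=T, f=T}.
                              branch 1.1.2.1.2.2.2.2 (add T a):
                                ○ open, literals {a=T, f=T}.
              branch 1.1.2.2 (add T !d):
                T (!f == !a): β-rule — branch into T !f, T !a  //  F !f, F !a.
                  branch 1.1.2.2.1 (add T !f, T !a):
                    ○ open, literals {a=F, d=F, f=F}.
                  branch 1.1.2.2.2 (add F !f, F !a):
                    ○ open, literals {a=T, d=F, f=T}.
      branch 1.2 (add T a):
        ○ open, literals {a=T}.
  branch 2 (add T c):
    ○ open, literals {c=T}.
5 branches closed, 13 open.
Each open branch fixes some atoms; the unmentioned ones are free. Counting distinct full assignments: branch {a=T, d=T, e=T, f=F} (c, b) contributes 4 new; branch {a=T, d=T, f=F} (c, e, b) contributes 4 new; branch {a=F, d=T, e=F, f=T} (c, b) contributes 4 new; branch {a=F, d=T, f=T} (c, e, b) contributes 4 new; branch {a=F, d=T, e=F, f=F} (c, b) contributes 4 new; branch {a=F, d=T, f=F} (c, e, b) contributes 4 new; branch {a=T, d=F, f=T} (c, e, b) contributes 8 new; branch {a=T, e=T, f=T} (c, b, d) contributes 4 new; branch {a=T, f=T} (c, e, b, d) contributes 4 new; branch {a=F, d=F, f=F} (c, e, b) contributes 8 new; branch {a=T, d=F, f=T} (c, e, b) contributes 0 new; branch {a=T} (c, e, b, f, d) contributes 8 new; branch {c=T} (e, b, f, d, a) contributes 4 new. Total: 60.

60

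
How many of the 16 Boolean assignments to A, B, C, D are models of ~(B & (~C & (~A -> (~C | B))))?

Initial set: {T ~(B & (~C & (~A -> (~C | B))))}.
T ~(B & (~C & (~A -> (~C | B)))): β-rule — branch into F B  //  F (~C & (~A -> (~C | B))).
  branch 1 (add F B):
    ○ open, literals {B=0}.
  branch 2 (add F (~C & (~A -> (~C | B)))):
    F (~C & (~A -> (~C | B))): β-rule — branch into F ~C  //  F (~A -> (~C | B)).
      branch 2.1 (add F ~C):
        ○ open, literals {C=1}.
      branch 2.2 (add F (~A -> (~C | B))):
        F (~A -> (~C | B)): α-rule — add T ~A, F (~C | B).
        F (~C | B): α-rule — add F ~C, F B.
        ○ open, literals {A=0, B=0, C=1}.
0 branches closed, 3 open.
Each open branch fixes some atoms; the unmentioned ones are free. Counting distinct full assignments: branch {B=0} (A, C, D) contributes 8 new; branch {C=1} (A, B, D) contributes 4 new; branch {A=0, B=0, C=1} (D) contributes 0 new. Total: 12.

12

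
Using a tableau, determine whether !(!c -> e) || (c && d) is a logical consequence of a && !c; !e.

Initial set: {T (a && !c); T !e; F (!(!c -> e) || (c && d))}.
T (a && !c): α-rule — add T a, T !c.
F (!(!c -> e) || (c && d)): α-rule — add F !(!c -> e), F (c && d).
F !(!c -> e): β-rule — branch into F !c  //  T e.
  branch 1 (add F !c):
    × closes — contains both c and !c.
  branch 2 (add T e):
    × closes — contains both e and !e.
All 2 branches close.
Every branch closed, so the premises entail the conclusion.

Yes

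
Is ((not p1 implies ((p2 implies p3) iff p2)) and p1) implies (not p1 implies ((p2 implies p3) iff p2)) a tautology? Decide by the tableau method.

Assume the negation and expand:
Initial set: {not (((not p1 implies ((p2 implies p3) iff p2)) and p1) implies (not p1 implies ((p2 implies p3) iff p2)))}.
not (((not p1 implies ((p2 implies p3) iff p2)) and p1) implies (not p1 implies ((p2 implies p3) iff p2))): α-rule — add ((not p1 implies ((p2 implies p3) iff p2)) and p1), not (not p1 implies ((p2 implies p3) iff p2)).
((not p1 implies ((p2 implies p3) iff p2)) and p1): α-rule — add (not p1 implies ((p2 implies p3) iff p2)), p1.
not (not p1 implies ((p2 implies p3) iff p2)): α-rule — add not p1, not ((p2 implies p3) iff p2).
× closes — contains both p1 and not p1.
All 1 branch closes.
Every branch closed, so the negation is unsatisfiable and the formula is valid.

Valid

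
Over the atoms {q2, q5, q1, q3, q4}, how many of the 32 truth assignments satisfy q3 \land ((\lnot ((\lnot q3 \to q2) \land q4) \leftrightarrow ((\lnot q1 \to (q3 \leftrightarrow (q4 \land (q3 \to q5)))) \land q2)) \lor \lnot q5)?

11

Initial set: {(q3 \land ((\lnot ((\lnot q3 \to q2) \land q4) \leftrightarrow ((\lnot q1 \to (q3 \leftrightarrow (q4 \land (q3 \to q5)))) \land q2)) \lor \lnot q5))}.
(q3 \land ((\lnot ((\lnot q3 \to q2) \land q4) \leftrightarrow ((\lnot q1 \to (q3 \leftrightarrow (q4 \land (q3 \to q5)))) \land q2)) \lor \lnot q5)): α-rule — add q3, ((\lnot ((\lnot q3 \to q2) \land q4) \leftrightarrow ((\lnot q1 \to (q3 \leftrightarrow (q4 \land (q3 \to q5)))) \land q2)) \lor \lnot q5).
((\lnot ((\lnot q3 \to q2) \land q4) \leftrightarrow ((\lnot q1 \to (q3 \leftrightarrow (q4 \land (q3 \to q5)))) \land q2)) \lor \lnot q5): β-rule — branch into (\lnot ((\lnot q3 \to q2) \land q4) \leftrightarrow ((\lnot q1 \to (q3 \leftrightarrow (q4 \land (q3 \to q5)))) \land q2))  //  \lnot q5.
  branch 1 (add (\lnot ((\lnot q3 \to q2) \land q4) \leftrightarrow ((\lnot q1 \to (q3 \leftrightarrow (q4 \land (q3 \to q5)))) \land q2))):
    (\lnot ((\lnot q3 \to q2) \land q4) \leftrightarrow ((\lnot q1 \to (q3 \leftrightarrow (q4 \land (q3 \to q5)))) \land q2)): β-rule — branch into \lnot ((\lnot q3 \to q2) \land q4), ((\lnot q1 \to (q3 \leftrightarrow (q4 \land (q3 \to q5)))) \land q2)  //  \lnot \lnot ((\lnot q3 \to q2) \land q4), \lnot ((\lnot q1 \to (q3 \leftrightarrow (q4 \land (q3 \to q5)))) \land q2).
      branch 1.1 (add \lnot ((\lnot q3 \to q2) \land q4), ((\lnot q1 \to (q3 \leftrightarrow (q4 \land (q3 \to q5)))) \land q2)):
        ((\lnot q1 \to (q3 \leftrightarrow (q4 \land (q3 \to q5)))) \land q2): α-rule — add (\lnot q1 \to (q3 \leftrightarrow (q4 \land (q3 \to q5)))), q2.
        \lnot ((\lnot q3 \to q2) \land q4): β-rule — branch into \lnot (\lnot q3 \to q2)  //  \lnot q4.
          branch 1.1.1 (add \lnot (\lnot q3 \to q2)):
            \lnot (\lnot q3 \to q2): α-rule — add \lnot q3, \lnot q2.
            × closes — contains both q3 and \lnot q3.
          branch 1.1.2 (add \lnot q4):
            (\lnot q1 \to (q3 \leftrightarrow (q4 \land (q3 \to q5)))): β-rule — branch into \lnot \lnot q1  //  (q3 \leftrightarrow (q4 \land (q3 \to q5))).
              branch 1.1.2.1 (add \lnot \lnot q1):
                ○ open, literals {q1=T, q2=T, q3=T, q4=F}.
              branch 1.1.2.2 (add (q3 \leftrightarrow (q4 \land (q3 \to q5)))):
                (q3 \leftrightarrow (q4 \land (q3 \to q5))): β-rule — branch into q3, (q4 \land (q3 \to q5))  //  \lnot q3, \lnot (q4 \land (q3 \to q5)).
                  branch 1.1.2.2.1 (add q3, (q4 \land (q3 \to q5))):
                    (q4 \land (q3 \to q5)): α-rule — add q4, (q3 \to q5).
                    × closes — contains both q4 and \lnot q4.
                  branch 1.1.2.2.2 (add \lnot q3, \lnot (q4 \land (q3 \to q5))):
                    × closes — contains both q3 and \lnot q3.
      branch 1.2 (add \lnot \lnot ((\lnot q3 \to q2) \land q4), \lnot ((\lnot q1 \to (q3 \leftrightarrow (q4 \land (q3 \to q5)))) \land q2)):
        \lnot \lnot ((\lnot q3 \to q2) \land q4): α-rule — add (\lnot q3 \to q2), q4.
        \lnot ((\lnot q1 \to (q3 \leftrightarrow (q4 \land (q3 \to q5)))) \land q2): β-rule — branch into \lnot (\lnot q1 \to (q3 \leftrightarrow (q4 \land (q3 \to q5))))  //  \lnot q2.
          branch 1.2.1 (add \lnot (\lnot q1 \to (q3 \leftrightarrow (q4 \land (q3 \to q5))))):
            \lnot (\lnot q1 \to (q3 \leftrightarrow (q4 \land (q3 \to q5)))): α-rule — add \lnot q1, \lnot (q3 \leftrightarrow (q4 \land (q3 \to q5))).
            (\lnot q3 \to q2): β-rule — branch into \lnot \lnot q3  //  q2.
              branch 1.2.1.1 (add \lnot \lnot q3):
                \lnot (q3 \leftrightarrow (q4 \land (q3 \to q5))): β-rule — branch into q3, \lnot (q4 \land (q3 \to q5))  //  \lnot q3, (q4 \land (q3 \to q5)).
                  branch 1.2.1.1.1 (add q3, \lnot (q4 \land (q3 \to q5))):
                    \lnot (q4 \land (q3 \to q5)): β-rule — branch into \lnot q4  //  \lnot (q3 \to q5).
                      branch 1.2.1.1.1.1 (add \lnot q4):
                        × closes — contains both q4 and \lnot q4.
                      branch 1.2.1.1.1.2 (add \lnot (q3 \to q5)):
                        \lnot (q3 \to q5): α-rule — add q3, \lnot q5.
                        ○ open, literals {q1=F, q3=T, q4=T, q5=F}.
                  branch 1.2.1.1.2 (add \lnot q3, (q4 \land (q3 \to q5))):
                    × closes — contains both q3 and \lnot q3.
              branch 1.2.1.2 (add q2):
                \lnot (q3 \leftrightarrow (q4 \land (q3 \to q5))): β-rule — branch into q3, \lnot (q4 \land (q3 \to q5))  //  \lnot q3, (q4 \land (q3 \to q5)).
                  branch 1.2.1.2.1 (add q3, \lnot (q4 \land (q3 \to q5))):
                    \lnot (q4 \land (q3 \to q5)): β-rule — branch into \lnot q4  //  \lnot (q3 \to q5).
                      branch 1.2.1.2.1.1 (add \lnot q4):
                        × closes — contains both q4 and \lnot q4.
                      branch 1.2.1.2.1.2 (add \lnot (q3 \to q5)):
                        \lnot (q3 \to q5): α-rule — add q3, \lnot q5.
                        ○ open, literals {q1=F, q2=T, q3=T, q4=T, q5=F}.
                  branch 1.2.1.2.2 (add \lnot q3, (q4 \land (q3 \to q5))):
                    × closes — contains both q3 and \lnot q3.
          branch 1.2.2 (add \lnot q2):
            (\lnot q3 \to q2): β-rule — branch into \lnot \lnot q3  //  q2.
              branch 1.2.2.1 (add \lnot \lnot q3):
                ○ open, literals {q2=F, q3=T, q4=T}.
              branch 1.2.2.2 (add q2):
                × closes — contains both q2 and \lnot q2.
  branch 2 (add \lnot q5):
    ○ open, literals {q3=T, q5=F}.
8 branches closed, 5 open.
Each open branch fixes some atoms; the unmentioned ones are free. Counting distinct full assignments: branch {q1=T, q2=T, q3=T, q4=F} (q5) contributes 2 new; branch {q1=F, q3=T, q4=T, q5=F} (q2) contributes 2 new; branch {q1=F, q2=T, q3=T, q4=T, q5=F} (none free) contributes 0 new; branch {q2=F, q3=T, q4=T} (q5, q1) contributes 3 new; branch {q3=T, q5=F} (q2, q1, q4) contributes 4 new. Total: 11.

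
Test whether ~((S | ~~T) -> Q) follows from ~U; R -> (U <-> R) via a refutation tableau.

No

Initial set: {~U; (R -> (U <-> R)); ~~((S | ~~T) -> Q)}.
(R -> (U <-> R)): β-rule — branch into ~R  //  (U <-> R).
  branch 1 (add ~R):
    ~~((S | ~~T) -> Q): β-rule — branch into ~(S | ~~T)  //  Q.
      branch 1.1 (add ~(S | ~~T)):
        ~(S | ~~T): α-rule — add ~S, ~~~T.
        ~~~T: drop double negation, giving ~T.
        ○ open, literals {R=F, S=F, T=F, U=F}.
      branch 1.2 (add Q):
        ○ open, literals {Q=T, R=F, U=F}.
  branch 2 (add (U <-> R)):
    ~~((S | ~~T) -> Q): β-rule — branch into ~(S | ~~T)  //  Q.
      branch 2.1 (add ~(S | ~~T)):
        ~(S | ~~T): α-rule — add ~S, ~~~T.
        ~~~T: drop double negation, giving ~T.
        (U <-> R): β-rule — branch into U, R  //  ~U, ~R.
          branch 2.1.1 (add U, R):
            × closes — contains both U and ~U.
          branch 2.1.2 (add ~U, ~R):
            ○ open, literals {R=F, S=F, T=F, U=F}.
      branch 2.2 (add Q):
        (U <-> R): β-rule — branch into U, R  //  ~U, ~R.
          branch 2.2.1 (add U, R):
            × closes — contains both U and ~U.
          branch 2.2.2 (add ~U, ~R):
            ○ open, literals {Q=T, R=F, U=F}.
2 branches closed, 4 open.
An open branch gives a countermodel: R=F, S=F, T=F, U=F (unmentioned atoms arbitrary); the premises hold there but the conclusion fails.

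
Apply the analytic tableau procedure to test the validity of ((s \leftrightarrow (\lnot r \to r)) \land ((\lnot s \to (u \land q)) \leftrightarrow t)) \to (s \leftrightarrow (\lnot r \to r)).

Valid

Assume the negation and expand:
Initial set: {F (((s \leftrightarrow (\lnot r \to r)) \land ((\lnot s \to (u \land q)) \leftrightarrow t)) \to (s \leftrightarrow (\lnot r \to r)))}.
F (((s \leftrightarrow (\lnot r \to r)) \land ((\lnot s \to (u \land q)) \leftrightarrow t)) \to (s \leftrightarrow (\lnot r \to r))): α-rule — add T ((s \leftrightarrow (\lnot r \to r)) \land ((\lnot s \to (u \land q)) \leftrightarrow t)), F (s \leftrightarrow (\lnot r \to r)).
T ((s \leftrightarrow (\lnot r \to r)) \land ((\lnot s \to (u \land q)) \leftrightarrow t)): α-rule — add T (s \leftrightarrow (\lnot r \to r)), T ((\lnot s \to (u \land q)) \leftrightarrow t).
F (s \leftrightarrow (\lnot r \to r)): β-rule — branch into T s, F (\lnot r \to r)  //  F s, T (\lnot r \to r).
  branch 1 (add T s, F (\lnot r \to r)):
    F (\lnot r \to r): α-rule — add T \lnot r, F r.
    T (s \leftrightarrow (\lnot r \to r)): β-rule — branch into T s, T (\lnot r \to r)  //  F s, F (\lnot r \to r).
      branch 1.1 (add T s, T (\lnot r \to r)):
        T ((\lnot s \to (u \land q)) \leftrightarrow t): β-rule — branch into T (\lnot s \to (u \land q)), T t  //  F (\lnot s \to (u \land q)), F t.
          branch 1.1.1 (add T (\lnot s \to (u \land q)), T t):
            T (\lnot r \to r): β-rule — branch into F \lnot r  //  T r.
              branch 1.1.1.1 (add F \lnot r):
                × closes — contains both r and \lnot r.
              branch 1.1.1.2 (add T r):
                × closes — contains both r and \lnot r.
          branch 1.1.2 (add F (\lnot s \to (u \land q)), F t):
            F (\lnot s \to (u \land q)): α-rule — add T \lnot s, F (u \land q).
            × closes — contains both s and \lnot s.
      branch 1.2 (add F s, F (\lnot r \to r)):
        × closes — contains both s and \lnot s.
  branch 2 (add F s, T (\lnot r \to r)):
    T (s \leftrightarrow (\lnot r \to r)): β-rule — branch into T s, T (\lnot r \to r)  //  F s, F (\lnot r \to r).
      branch 2.1 (add T s, T (\lnot r \to r)):
        × closes — contains both s and \lnot s.
      branch 2.2 (add F s, F (\lnot r \to r)):
        F (\lnot r \to r): α-rule — add T \lnot r, F r.
        T ((\lnot s \to (u \land q)) \leftrightarrow t): β-rule — branch into T (\lnot s \to (u \land q)), T t  //  F (\lnot s \to (u \land q)), F t.
          branch 2.2.1 (add T (\lnot s \to (u \land q)), T t):
            T (\lnot r \to r): β-rule — branch into F \lnot r  //  T r.
              branch 2.2.1.1 (add F \lnot r):
                × closes — contains both r and \lnot r.
              branch 2.2.1.2 (add T r):
                × closes — contains both r and \lnot r.
          branch 2.2.2 (add F (\lnot s \to (u \land q)), F t):
            F (\lnot s \to (u \land q)): α-rule — add T \lnot s, F (u \land q).
            T (\lnot r \to r): β-rule — branch into F \lnot r  //  T r.
              branch 2.2.2.1 (add F \lnot r):
                × closes — contains both r and \lnot r.
              branch 2.2.2.2 (add T r):
                × closes — contains both r and \lnot r.
All 9 branches close.
Every branch closed, so the negation is unsatisfiable and the formula is valid.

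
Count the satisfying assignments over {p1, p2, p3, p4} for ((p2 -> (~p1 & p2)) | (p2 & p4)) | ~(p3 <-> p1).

15

Initial set: {(((p2 -> (~p1 & p2)) | (p2 & p4)) | ~(p3 <-> p1))}.
(((p2 -> (~p1 & p2)) | (p2 & p4)) | ~(p3 <-> p1)): β-rule — branch into ((p2 -> (~p1 & p2)) | (p2 & p4))  //  ~(p3 <-> p1).
  branch 1 (add ((p2 -> (~p1 & p2)) | (p2 & p4))):
    ((p2 -> (~p1 & p2)) | (p2 & p4)): β-rule — branch into (p2 -> (~p1 & p2))  //  (p2 & p4).
      branch 1.1 (add (p2 -> (~p1 & p2))):
        (p2 -> (~p1 & p2)): β-rule — branch into ~p2  //  (~p1 & p2).
          branch 1.1.1 (add ~p2):
            ○ open, literals {p2=F}.
          branch 1.1.2 (add (~p1 & p2)):
            (~p1 & p2): α-rule — add ~p1, p2.
            ○ open, literals {p1=F, p2=T}.
      branch 1.2 (add (p2 & p4)):
        (p2 & p4): α-rule — add p2, p4.
        ○ open, literals {p2=T, p4=T}.
  branch 2 (add ~(p3 <-> p1)):
    ~(p3 <-> p1): β-rule — branch into p3, ~p1  //  ~p3, p1.
      branch 2.1 (add p3, ~p1):
        ○ open, literals {p1=F, p3=T}.
      branch 2.2 (add ~p3, p1):
        ○ open, literals {p1=T, p3=F}.
0 branches closed, 5 open.
Each open branch fixes some atoms; the unmentioned ones are free. Counting distinct full assignments: branch {p2=F} (p1, p3, p4) contributes 8 new; branch {p1=F, p2=T} (p3, p4) contributes 4 new; branch {p2=T, p4=T} (p1, p3) contributes 2 new; branch {p1=F, p3=T} (p2, p4) contributes 0 new; branch {p1=T, p3=F} (p2, p4) contributes 1 new. Total: 15.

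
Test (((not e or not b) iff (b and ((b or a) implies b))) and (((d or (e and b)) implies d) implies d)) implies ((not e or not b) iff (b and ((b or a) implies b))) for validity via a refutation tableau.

Assume the negation and expand:
Initial set: {not ((((not e or not b) iff (b and ((b or a) implies b))) and (((d or (e and b)) implies d) implies d)) implies ((not e or not b) iff (b and ((b or a) implies b))))}.
not ((((not e or not b) iff (b and ((b or a) implies b))) and (((d or (e and b)) implies d) implies d)) implies ((not e or not b) iff (b and ((b or a) implies b)))): α-rule — add (((not e or not b) iff (b and ((b or a) implies b))) and (((d or (e and b)) implies d) implies d)), not ((not e or not b) iff (b and ((b or a) implies b))).
(((not e or not b) iff (b and ((b or a) implies b))) and (((d or (e and b)) implies d) implies d)): α-rule — add ((not e or not b) iff (b and ((b or a) implies b))), (((d or (e and b)) implies d) implies d).
not ((not e or not b) iff (b and ((b or a) implies b))): β-rule — branch into (not e or not b), not (b and ((b or a) implies b))  //  not (not e or not b), (b and ((b or a) implies b)).
  branch 1 (add (not e or not b), not (b and ((b or a) implies b))):
    ((not e or not b) iff (b and ((b or a) implies b))): β-rule — branch into (not e or not b), (b and ((b or a) implies b))  //  not (not e or not b), not (b and ((b or a) implies b)).
      branch 1.1 (add (not e or not b), (b and ((b or a) implies b))):
        (b and ((b or a) implies b)): α-rule — add b, ((b or a) implies b).
        (((d or (e and b)) implies d) implies d): β-rule — branch into not ((d or (e and b)) implies d)  //  d.
          branch 1.1.1 (add not ((d or (e and b)) implies d)):
            not ((d or (e and b)) implies d): α-rule — add (d or (e and b)), not d.
            (not e or not b): β-rule — branch into not e  //  not b.
              branch 1.1.1.1 (add not e):
                not (b and ((b or a) implies b)): β-rule — branch into not b  //  not ((b or a) implies b).
                  branch 1.1.1.1.1 (add not b):
                    × closes — contains both b and not b.
                  branch 1.1.1.1.2 (add not ((b or a) implies b)):
                    not ((b or a) implies b): α-rule — add (b or a), not b.
                    × closes — contains both b and not b.
              branch 1.1.1.2 (add not b):
                × closes — contains both b and not b.
          branch 1.1.2 (add d):
            (not e or not b): β-rule — branch into not e  //  not b.
              branch 1.1.2.1 (add not e):
                not (b and ((b or a) implies b)): β-rule — branch into not b  //  not ((b or a) implies b).
                  branch 1.1.2.1.1 (add not b):
                    × closes — contains both b and not b.
                  branch 1.1.2.1.2 (add not ((b or a) implies b)):
                    not ((b or a) implies b): α-rule — add (b or a), not b.
                    × closes — contains both b and not b.
              branch 1.1.2.2 (add not b):
                × closes — contains both b and not b.
      branch 1.2 (add not (not e or not b), not (b and ((b or a) implies b))):
        not (not e or not b): α-rule — add not not e, not not b.
        (((d or (e and b)) implies d) implies d): β-rule — branch into not ((d or (e and b)) implies d)  //  d.
          branch 1.2.1 (add not ((d or (e and b)) implies d)):
            not ((d or (e and b)) implies d): α-rule — add (d or (e and b)), not d.
            (not e or not b): β-rule — branch into not e  //  not b.
              branch 1.2.1.1 (add not e):
                × closes — contains both e and not e.
              branch 1.2.1.2 (add not b):
                × closes — contains both b and not b.
          branch 1.2.2 (add d):
            (not e or not b): β-rule — branch into not e  //  not b.
              branch 1.2.2.1 (add not e):
                × closes — contains both e and not e.
              branch 1.2.2.2 (add not b):
                × closes — contains both b and not b.
  branch 2 (add not (not e or not b), (b and ((b or a) implies b))):
    not (not e or not b): α-rule — add not not e, not not b.
    (b and ((b or a) implies b)): α-rule — add b, ((b or a) implies b).
    ((not e or not b) iff (b and ((b or a) implies b))): β-rule — branch into (not e or not b), (b and ((b or a) implies b))  //  not (not e or not b), not (b and ((b or a) implies b)).
      branch 2.1 (add (not e or not b), (b and ((b or a) implies b))):
        (b and ((b or a) implies b)): α-rule — add b, ((b or a) implies b).
        (((d or (e and b)) implies d) implies d): β-rule — branch into not ((d or (e and b)) implies d)  //  d.
          branch 2.1.1 (add not ((d or (e and b)) implies d)):
            not ((d or (e and b)) implies d): α-rule — add (d or (e and b)), not d.
            ((b or a) implies b): β-rule — branch into not (b or a)  //  b.
              branch 2.1.1.1 (add not (b or a)):
                not (b or a): α-rule — add not b, not a.
                × closes — contains both b and not b.
              branch 2.1.1.2 (add b):
                (not e or not b): β-rule — branch into not e  //  not b.
                  branch 2.1.1.2.1 (add not e):
                    × closes — contains both e and not e.
                  branch 2.1.1.2.2 (add not b):
                    × closes — contains both b and not b.
          branch 2.1.2 (add d):
            ((b or a) implies b): β-rule — branch into not (b or a)  //  b.
              branch 2.1.2.1 (add not (b or a)):
                not (b or a): α-rule — add not b, not a.
                × closes — contains both b and not b.
              branch 2.1.2.2 (add b):
                (not e or not b): β-rule — branch into not e  //  not b.
                  branch 2.1.2.2.1 (add not e):
                    × closes — contains both e and not e.
                  branch 2.1.2.2.2 (add not b):
                    × closes — contains both b and not b.
      branch 2.2 (add not (not e or not b), not (b and ((b or a) implies b))):
        not (not e or not b): α-rule — add not not e, not not b.
        (((d or (e and b)) implies d) implies d): β-rule — branch into not ((d or (e and b)) implies d)  //  d.
          branch 2.2.1 (add not ((d or (e and b)) implies d)):
            not ((d or (e and b)) implies d): α-rule — add (d or (e and b)), not d.
            ((b or a) implies b): β-rule — branch into not (b or a)  //  b.
              branch 2.2.1.1 (add not (b or a)):
                not (b or a): α-rule — add not b, not a.
                × closes — contains both b and not b.
              branch 2.2.1.2 (add b):
                not (b and ((b or a) implies b)): β-rule — branch into not b  //  not ((b or a) implies b).
                  branch 2.2.1.2.1 (add not b):
                    × closes — contains both b and not b.
                  branch 2.2.1.2.2 (add not ((b or a) implies b)):
                    not ((b or a) implies b): α-rule — add (b or a), not b.
                    × closes — contains both b and not b.
          branch 2.2.2 (add d):
            ((b or a) implies b): β-rule — branch into not (b or a)  //  b.
              branch 2.2.2.1 (add not (b or a)):
                not (b or a): α-rule — add not b, not a.
                × closes — contains both b and not b.
              branch 2.2.2.2 (add b):
                not (b and ((b or a) implies b)): β-rule — branch into not b  //  not ((b or a) implies b).
                  branch 2.2.2.2.1 (add not b):
                    × closes — contains both b and not b.
                  branch 2.2.2.2.2 (add not ((b or a) implies b)):
                    not ((b or a) implies b): α-rule — add (b or a), not b.
                    × closes — contains both b and not b.
All 22 branches close.
Every branch closed, so the negation is unsatisfiable and the formula is valid.

Valid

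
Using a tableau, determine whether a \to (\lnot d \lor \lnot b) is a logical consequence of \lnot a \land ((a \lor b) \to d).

Yes

Initial set: {(\lnot a \land ((a \lor b) \to d)); \lnot (a \to (\lnot d \lor \lnot b))}.
(\lnot a \land ((a \lor b) \to d)): α-rule — add \lnot a, ((a \lor b) \to d).
\lnot (a \to (\lnot d \lor \lnot b)): α-rule — add a, \lnot (\lnot d \lor \lnot b).
× closes — contains both a and \lnot a.
All 1 branch closes.
Every branch closed, so the premises entail the conclusion.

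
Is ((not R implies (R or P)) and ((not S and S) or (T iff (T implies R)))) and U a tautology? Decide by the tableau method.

Assume the negation and expand:
Initial set: {not (((not R implies (R or P)) and ((not S and S) or (T iff (T implies R)))) and U)}.
not (((not R implies (R or P)) and ((not S and S) or (T iff (T implies R)))) and U): β-rule — branch into not ((not R implies (R or P)) and ((not S and S) or (T iff (T implies R))))  //  not U.
  branch 1 (add not ((not R implies (R or P)) and ((not S and S) or (T iff (T implies R))))):
    not ((not R implies (R or P)) and ((not S and S) or (T iff (T implies R)))): β-rule — branch into not (not R implies (R or P))  //  not ((not S and S) or (T iff (T implies R))).
      branch 1.1 (add not (not R implies (R or P))):
        not (not R implies (R or P)): α-rule — add not R, not (R or P).
        not (R or P): α-rule — add not R, not P.
        ○ open, literals {P=false, R=false}.
      branch 1.2 (add not ((not S and S) or (T iff (T implies R)))):
        not ((not S and S) or (T iff (T implies R))): α-rule — add not (not S and S), not (T iff (T implies R)).
        not (not S and S): β-rule — branch into not not S  //  not S.
          branch 1.2.1 (add not not S):
            not (T iff (T implies R)): β-rule — branch into T, not (T implies R)  //  not T, (T implies R).
              branch 1.2.1.1 (add T, not (T implies R)):
                not (T implies R): α-rule — add T, not R.
                ○ open, literals {R=false, S=true, T=true}.
              branch 1.2.1.2 (add not T, (T implies R)):
                (T implies R): β-rule — branch into not T  //  R.
                  branch 1.2.1.2.1 (add not T):
                    ○ open, literals {S=true, T=false}.
                  branch 1.2.1.2.2 (add R):
                    ○ open, literals {R=true, S=true, T=false}.
          branch 1.2.2 (add not S):
            not (T iff (T implies R)): β-rule — branch into T, not (T implies R)  //  not T, (T implies R).
              branch 1.2.2.1 (add T, not (T implies R)):
                not (T implies R): α-rule — add T, not R.
                ○ open, literals {R=false, S=false, T=true}.
              branch 1.2.2.2 (add not T, (T implies R)):
                (T implies R): β-rule — branch into not T  //  R.
                  branch 1.2.2.2.1 (add not T):
                    ○ open, literals {S=false, T=false}.
                  branch 1.2.2.2.2 (add R):
                    ○ open, literals {R=true, S=false, T=false}.
  branch 2 (add not U):
    ○ open, literals {U=false}.
0 branches closed, 8 open.
An open branch gives a countermodel: P=false, R=false (unmentioned atoms arbitrary); under it the original formula is false.

Not valid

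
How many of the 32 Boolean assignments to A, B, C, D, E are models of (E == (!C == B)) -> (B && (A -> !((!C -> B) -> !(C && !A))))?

Initial set: {((E == (!C == B)) -> (B && (A -> !((!C -> B) -> !(C && !A)))))}.
((E == (!C == B)) -> (B && (A -> !((!C -> B) -> !(C && !A))))): β-rule — branch into !(E == (!C == B))  //  (B && (A -> !((!C -> B) -> !(C && !A)))).
  branch 1 (add !(E == (!C == B))):
    !(E == (!C == B)): β-rule — branch into E, !(!C == B)  //  !E, (!C == B).
      branch 1.1 (add E, !(!C == B)):
        !(!C == B): β-rule — branch into !C, !B  //  !!C, B.
          branch 1.1.1 (add !C, !B):
            ○ open, literals {B=F, C=F, E=T}.
          branch 1.1.2 (add !!C, B):
            ○ open, literals {B=T, C=T, E=T}.
      branch 1.2 (add !E, (!C == B)):
        (!C == B): β-rule — branch into !C, B  //  !!C, !B.
          branch 1.2.1 (add !C, B):
            ○ open, literals {B=T, C=F, E=F}.
          branch 1.2.2 (add !!C, !B):
            ○ open, literals {B=F, C=T, E=F}.
  branch 2 (add (B && (A -> !((!C -> B) -> !(C && !A))))):
    (B && (A -> !((!C -> B) -> !(C && !A)))): α-rule — add B, (A -> !((!C -> B) -> !(C && !A))).
    (A -> !((!C -> B) -> !(C && !A))): β-rule — branch into !A  //  !((!C -> B) -> !(C && !A)).
      branch 2.1 (add !A):
        ○ open, literals {A=F, B=T}.
      branch 2.2 (add !((!C -> B) -> !(C && !A))):
        !((!C -> B) -> !(C && !A)): α-rule — add (!C -> B), !!(C && !A).
        !!(C && !A): α-rule — add C, !A.
        (!C -> B): β-rule — branch into !!C  //  B.
          branch 2.2.1 (add !!C):
            ○ open, literals {A=F, B=T, C=T}.
          branch 2.2.2 (add B):
            ○ open, literals {A=F, B=T, C=T}.
0 branches closed, 7 open.
Each open branch fixes some atoms; the unmentioned ones are free. Counting distinct full assignments: branch {B=F, C=F, E=T} (A, D) contributes 4 new; branch {B=T, C=T, E=T} (A, D) contributes 4 new; branch {B=T, C=F, E=F} (A, D) contributes 4 new; branch {B=F, C=T, E=F} (A, D) contributes 4 new; branch {A=F, B=T} (C, D, E) contributes 4 new; branch {A=F, B=T, C=T} (D, E) contributes 0 new; branch {A=F, B=T, C=T} (D, E) contributes 0 new. Total: 20.

20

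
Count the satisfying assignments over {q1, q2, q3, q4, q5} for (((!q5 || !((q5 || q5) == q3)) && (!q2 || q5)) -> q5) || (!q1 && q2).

Initial set: {((((!q5 || !((q5 || q5) == q3)) && (!q2 || q5)) -> q5) || (!q1 && q2))}.
((((!q5 || !((q5 || q5) == q3)) && (!q2 || q5)) -> q5) || (!q1 && q2)): β-rule — branch into (((!q5 || !((q5 || q5) == q3)) && (!q2 || q5)) -> q5)  //  (!q1 && q2).
  branch 1 (add (((!q5 || !((q5 || q5) == q3)) && (!q2 || q5)) -> q5)):
    (((!q5 || !((q5 || q5) == q3)) && (!q2 || q5)) -> q5): β-rule — branch into !((!q5 || !((q5 || q5) == q3)) && (!q2 || q5))  //  q5.
      branch 1.1 (add !((!q5 || !((q5 || q5) == q3)) && (!q2 || q5))):
        !((!q5 || !((q5 || q5) == q3)) && (!q2 || q5)): β-rule — branch into !(!q5 || !((q5 || q5) == q3))  //  !(!q2 || q5).
          branch 1.1.1 (add !(!q5 || !((q5 || q5) == q3))):
            !(!q5 || !((q5 || q5) == q3)): α-rule — add !!q5, !!((q5 || q5) == q3).
            !!((q5 || q5) == q3): β-rule — branch into (q5 || q5), q3  //  !(q5 || q5), !q3.
              branch 1.1.1.1 (add (q5 || q5), q3):
                (q5 || q5): β-rule — branch into q5  //  q5.
                  branch 1.1.1.1.1 (add q5):
                    ○ open, literals {q3=true, q5=true}.
                  branch 1.1.1.1.2 (add q5):
                    ○ open, literals {q3=true, q5=true}.
              branch 1.1.1.2 (add !(q5 || q5), !q3):
                !(q5 || q5): α-rule — add !q5, !q5.
                × closes — contains both q5 and !q5.
          branch 1.1.2 (add !(!q2 || q5)):
            !(!q2 || q5): α-rule — add !!q2, !q5.
            ○ open, literals {q2=true, q5=false}.
      branch 1.2 (add q5):
        ○ open, literals {q5=true}.
  branch 2 (add (!q1 && q2)):
    (!q1 && q2): α-rule — add !q1, q2.
    ○ open, literals {q1=false, q2=true}.
1 branch closed, 5 open.
Each open branch fixes some atoms; the unmentioned ones are free. Counting distinct full assignments: branch {q3=true, q5=true} (q1, q2, q4) contributes 8 new; branch {q3=true, q5=true} (q1, q2, q4) contributes 0 new; branch {q2=true, q5=false} (q1, q3, q4) contributes 8 new; branch {q5=true} (q1, q2, q3, q4) contributes 8 new; branch {q1=false, q2=true} (q3, q4, q5) contributes 0 new. Total: 24.

24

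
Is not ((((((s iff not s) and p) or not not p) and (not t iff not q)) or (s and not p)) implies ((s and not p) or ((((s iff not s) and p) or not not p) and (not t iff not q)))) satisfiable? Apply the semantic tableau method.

Initial set: {T not ((((((s iff not s) and p) or not not p) and (not t iff not q)) or (s and not p)) implies ((s and not p) or ((((s iff not s) and p) or not not p) and (not t iff not q))))}.
T not ((((((s iff not s) and p) or not not p) and (not t iff not q)) or (s and not p)) implies ((s and not p) or ((((s iff not s) and p) or not not p) and (not t iff not q)))): α-rule — add T (((((s iff not s) and p) or not not p) and (not t iff not q)) or (s and not p)), F ((s and not p) or ((((s iff not s) and p) or not not p) and (not t iff not q))).
F ((s and not p) or ((((s iff not s) and p) or not not p) and (not t iff not q))): α-rule — add F (s and not p), F ((((s iff not s) and p) or not not p) and (not t iff not q)).
T (((((s iff not s) and p) or not not p) and (not t iff not q)) or (s and not p)): β-rule — branch into T ((((s iff not s) and p) or not not p) and (not t iff not q))  //  T (s and not p).
  branch 1 (add T ((((s iff not s) and p) or not not p) and (not t iff not q))):
    T ((((s iff not s) and p) or not not p) and (not t iff not q)): α-rule — add T (((s iff not s) and p) or not not p), T (not t iff not q).
    F (s and not p): β-rule — branch into F s  //  F not p.
      branch 1.1 (add F s):
        F ((((s iff not s) and p) or not not p) and (not t iff not q)): β-rule — branch into F (((s iff not s) and p) or not not p)  //  F (not t iff not q).
          branch 1.1.1 (add F (((s iff not s) and p) or not not p)):
            F (((s iff not s) and p) or not not p): α-rule — add F ((s iff not s) and p), F not not p.
            F not not p: drop double negation, giving F p.
            T (((s iff not s) and p) or not not p): β-rule — branch into T ((s iff not s) and p)  //  T not not p.
              branch 1.1.1.1 (add T ((s iff not s) and p)):
                T ((s iff not s) and p): α-rule — add T (s iff not s), T p.
                × closes — contains both p and not p.
              branch 1.1.1.2 (add T not not p):
                T not not p: drop double negation, giving T p.
                × closes — contains both p and not p.
          branch 1.1.2 (add F (not t iff not q)):
            T (((s iff not s) and p) or not not p): β-rule — branch into T ((s iff not s) and p)  //  T not not p.
              branch 1.1.2.1 (add T ((s iff not s) and p)):
                T ((s iff not s) and p): α-rule — add T (s iff not s), T p.
                T (not t iff not q): β-rule — branch into T not t, T not q  //  F not t, F not q.
                  branch 1.1.2.1.1 (add T not t, T not q):
                    F (not t iff not q): β-rule — branch into T not t, F not q  //  F not t, T not q.
                      branch 1.1.2.1.1.1 (add T not t, F not q):
                        × closes — contains both q and not q.
                      branch 1.1.2.1.1.2 (add F not t, T not q):
                        × closes — contains both t and not t.
                  branch 1.1.2.1.2 (add F not t, F not q):
                    F (not t iff not q): β-rule — branch into T not t, F not q  //  F not t, T not q.
                      branch 1.1.2.1.2.1 (add T not t, F not q):
                        × closes — contains both t and not t.
                      branch 1.1.2.1.2.2 (add F not t, T not q):
                        × closes — contains both q and not q.
              branch 1.1.2.2 (add T not not p):
                T not not p: drop double negation, giving T p.
                T (not t iff not q): β-rule — branch into T not t, T not q  //  F not t, F not q.
                  branch 1.1.2.2.1 (add T not t, T not q):
                    F (not t iff not q): β-rule — branch into T not t, F not q  //  F not t, T not q.
                      branch 1.1.2.2.1.1 (add T not t, F not q):
                        × closes — contains both q and not q.
                      branch 1.1.2.2.1.2 (add F not t, T not q):
                        × closes — contains both t and not t.
                  branch 1.1.2.2.2 (add F not t, F not q):
                    F (not t iff not q): β-rule — branch into T not t, F not q  //  F not t, T not q.
                      branch 1.1.2.2.2.1 (add T not t, F not q):
                        × closes — contains both t and not t.
                      branch 1.1.2.2.2.2 (add F not t, T not q):
                        × closes — contains both q and not q.
      branch 1.2 (add F not p):
        F ((((s iff not s) and p) or not not p) and (not t iff not q)): β-rule — branch into F (((s iff not s) and p) or not not p)  //  F (not t iff not q).
          branch 1.2.1 (add F (((s iff not s) and p) or not not p)):
            F (((s iff not s) and p) or not not p): α-rule — add F ((s iff not s) and p), F not not p.
            F not not p: drop double negation, giving F p.
            × closes — contains both p and not p.
          branch 1.2.2 (add F (not t iff not q)):
            T (((s iff not s) and p) or not not p): β-rule — branch into T ((s iff not s) and p)  //  T not not p.
              branch 1.2.2.1 (add T ((s iff not s) and p)):
                T ((s iff not s) and p): α-rule — add T (s iff not s), T p.
                T (not t iff not q): β-rule — branch into T not t, T not q  //  F not t, F not q.
                  branch 1.2.2.1.1 (add T not t, T not q):
                    F (not t iff not q): β-rule — branch into T not t, F not q  //  F not t, T not q.
                      branch 1.2.2.1.1.1 (add T not t, F not q):
                        × closes — contains both q and not q.
                      branch 1.2.2.1.1.2 (add F not t, T not q):
                        × closes — contains both t and not t.
                  branch 1.2.2.1.2 (add F not t, F not q):
                    F (not t iff not q): β-rule — branch into T not t, F not q  //  F not t, T not q.
                      branch 1.2.2.1.2.1 (add T not t, F not q):
                        × closes — contains both t and not t.
                      branch 1.2.2.1.2.2 (add F not t, T not q):
                        × closes — contains both q and not q.
              branch 1.2.2.2 (add T not not p):
                T not not p: drop double negation, giving T p.
                T (not t iff not q): β-rule — branch into T not t, T not q  //  F not t, F not q.
                  branch 1.2.2.2.1 (add T not t, T not q):
                    F (not t iff not q): β-rule — branch into T not t, F not q  //  F not t, T not q.
                      branch 1.2.2.2.1.1 (add T not t, F not q):
                        × closes — contains both q and not q.
                      branch 1.2.2.2.1.2 (add F not t, T not q):
                        × closes — contains both t and not t.
                  branch 1.2.2.2.2 (add F not t, F not q):
                    F (not t iff not q): β-rule — branch into T not t, F not q  //  F not t, T not q.
                      branch 1.2.2.2.2.1 (add T not t, F not q):
                        × closes — contains both t and not t.
                      branch 1.2.2.2.2.2 (add F not t, T not q):
                        × closes — contains both q and not q.
  branch 2 (add T (s and not p)):
    T (s and not p): α-rule — add T s, T not p.
    F (s and not p): β-rule — branch into F s  //  F not p.
      branch 2.1 (add F s):
        × closes — contains both s and not s.
      branch 2.2 (add F not p):
        × closes — contains both p and not p.
All 21 branches close.
Every branch closed; the formula is unsatisfiable.

Unsatisfiable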